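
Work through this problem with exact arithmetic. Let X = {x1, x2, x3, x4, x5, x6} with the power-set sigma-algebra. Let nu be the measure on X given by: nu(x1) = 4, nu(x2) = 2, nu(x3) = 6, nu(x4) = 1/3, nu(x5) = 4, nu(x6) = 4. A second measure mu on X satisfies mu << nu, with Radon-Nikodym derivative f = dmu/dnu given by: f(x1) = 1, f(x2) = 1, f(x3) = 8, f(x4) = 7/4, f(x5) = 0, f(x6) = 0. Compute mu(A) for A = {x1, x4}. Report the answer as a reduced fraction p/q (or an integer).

By the defining property of the Radon-Nikodym derivative, for every measurable set A,
  mu(A) = integral_A f dnu.
Since nu is a discrete measure concentrated on the atoms of X, the integral over A reduces to the sum
  mu(A) = sum_{x in A} f(x) * nu({x}).
Computing each term:
  x1: f(x1) * nu(x1) = 1 * 4 = 4.
  x4: f(x4) * nu(x4) = 7/4 * 1/3 = 7/12.
Summing: mu(A) = 4 + 7/12 = 55/12.

55/12


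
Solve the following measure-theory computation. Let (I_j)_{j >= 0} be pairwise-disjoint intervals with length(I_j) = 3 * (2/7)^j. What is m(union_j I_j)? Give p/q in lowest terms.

By countable additivity of the Lebesgue measure on pairwise disjoint measurable sets,
  m(union_{j >= 0} I_j) = sum_{j >= 0} m(I_j) = sum_{j >= 0} a * r^j,
  with a = 3 and r = 2/7.
Since 0 < r = 2/7 < 1, the geometric series converges:
  sum_{j >= 0} a * r^j = a / (1 - r).
  = 3 / (1 - 2/7)
  = 3 / (5/7)
  = 21/5.

21/5


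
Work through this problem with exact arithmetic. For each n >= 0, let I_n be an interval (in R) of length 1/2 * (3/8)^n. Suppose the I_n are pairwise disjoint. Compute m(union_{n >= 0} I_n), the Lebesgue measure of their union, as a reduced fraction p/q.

By countable additivity of the Lebesgue measure on pairwise disjoint measurable sets,
  m(union_{n >= 0} I_n) = sum_{n >= 0} m(I_n) = sum_{n >= 0} a * r^n,
  with a = 1/2 and r = 3/8.
Since 0 < r = 3/8 < 1, the geometric series converges:
  sum_{n >= 0} a * r^n = a / (1 - r).
  = 1/2 / (1 - 3/8)
  = 1/2 / (5/8)
  = 4/5.

4/5


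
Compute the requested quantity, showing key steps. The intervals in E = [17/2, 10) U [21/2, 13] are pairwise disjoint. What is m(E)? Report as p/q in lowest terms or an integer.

For pairwise disjoint intervals, m(union_i I_i) = sum_i m(I_i),
and m is invariant under swapping open/closed endpoints (single points have measure 0).
So m(E) = sum_i (b_i - a_i).
  I_1 has length 10 - 17/2 = 3/2.
  I_2 has length 13 - 21/2 = 5/2.
Summing:
  m(E) = 3/2 + 5/2 = 4.

4


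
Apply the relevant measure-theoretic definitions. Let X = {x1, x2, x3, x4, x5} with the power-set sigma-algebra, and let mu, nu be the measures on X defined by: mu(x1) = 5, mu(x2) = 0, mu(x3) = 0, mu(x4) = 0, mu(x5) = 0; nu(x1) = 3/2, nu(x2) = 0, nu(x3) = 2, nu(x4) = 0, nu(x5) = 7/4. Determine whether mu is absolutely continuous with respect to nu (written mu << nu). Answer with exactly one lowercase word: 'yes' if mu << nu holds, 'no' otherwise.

mu << nu means: every nu-null measurable set is also mu-null; equivalently, for every atom x, if nu({x}) = 0 then mu({x}) = 0.
Checking each atom:
  x1: nu = 3/2 > 0 -> no constraint.
  x2: nu = 0, mu = 0 -> consistent with mu << nu.
  x3: nu = 2 > 0 -> no constraint.
  x4: nu = 0, mu = 0 -> consistent with mu << nu.
  x5: nu = 7/4 > 0 -> no constraint.
No atom violates the condition. Therefore mu << nu.

yes


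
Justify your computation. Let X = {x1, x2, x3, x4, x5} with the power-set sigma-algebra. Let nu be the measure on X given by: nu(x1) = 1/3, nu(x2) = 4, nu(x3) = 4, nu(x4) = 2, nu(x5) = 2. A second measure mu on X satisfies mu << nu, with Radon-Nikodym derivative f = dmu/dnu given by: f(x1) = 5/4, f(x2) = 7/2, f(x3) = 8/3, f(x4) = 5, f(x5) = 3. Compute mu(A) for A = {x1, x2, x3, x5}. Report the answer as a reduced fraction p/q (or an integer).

By the defining property of the Radon-Nikodym derivative, for every measurable set A,
  mu(A) = integral_A f dnu.
Since nu is a discrete measure concentrated on the atoms of X, the integral over A reduces to the sum
  mu(A) = sum_{x in A} f(x) * nu({x}).
Computing each term:
  x1: f(x1) * nu(x1) = 5/4 * 1/3 = 5/12.
  x2: f(x2) * nu(x2) = 7/2 * 4 = 14.
  x3: f(x3) * nu(x3) = 8/3 * 4 = 32/3.
  x5: f(x5) * nu(x5) = 3 * 2 = 6.
Summing: mu(A) = 5/12 + 14 + 32/3 + 6 = 373/12.

373/12


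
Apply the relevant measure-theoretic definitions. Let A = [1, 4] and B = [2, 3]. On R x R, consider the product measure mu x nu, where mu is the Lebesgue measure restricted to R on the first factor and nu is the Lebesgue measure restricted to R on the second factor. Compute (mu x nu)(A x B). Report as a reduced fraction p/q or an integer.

For a measurable rectangle A x B, the product measure satisfies
  (mu x nu)(A x B) = mu(A) * nu(B).
  mu(A) = 3.
  nu(B) = 1.
  (mu x nu)(A x B) = 3 * 1 = 3.

3


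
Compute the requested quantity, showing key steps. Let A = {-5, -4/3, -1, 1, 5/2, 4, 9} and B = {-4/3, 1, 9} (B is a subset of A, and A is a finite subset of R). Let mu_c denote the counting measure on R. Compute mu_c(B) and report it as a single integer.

Counting measure assigns mu_c(E) = |E| (number of elements) when E is finite.
B has 3 element(s), so mu_c(B) = 3.

3


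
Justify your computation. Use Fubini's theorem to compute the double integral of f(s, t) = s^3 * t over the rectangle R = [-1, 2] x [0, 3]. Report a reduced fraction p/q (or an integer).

f(s, t) is a tensor product of a function of s and a function of t, and both factors are bounded continuous (hence Lebesgue integrable) on the rectangle, so Fubini's theorem applies:
  integral_R f d(m x m) = (integral_a1^b1 s^3 ds) * (integral_a2^b2 t dt).
Inner integral in s: integral_{-1}^{2} s^3 ds = (2^4 - (-1)^4)/4
  = 15/4.
Inner integral in t: integral_{0}^{3} t dt = (3^2 - 0^2)/2
  = 9/2.
Product: (15/4) * (9/2) = 135/8.

135/8


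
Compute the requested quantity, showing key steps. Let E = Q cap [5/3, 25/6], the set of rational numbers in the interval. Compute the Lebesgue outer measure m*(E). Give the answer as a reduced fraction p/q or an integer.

Q cap [5/3, 25/6] is countable; list its elements as q_1, q_2, ... . Fix eps > 0 and cover the k-th point by an interval of length eps * 2^(-k). The cover has total length eps * sum_{k>=1} 2^(-k) = eps, so by definition of outer measure m*(Q cap [5/3, 25/6]) <= eps. Since eps was arbitrary and m* >= 0, the outer measure is 0.

0


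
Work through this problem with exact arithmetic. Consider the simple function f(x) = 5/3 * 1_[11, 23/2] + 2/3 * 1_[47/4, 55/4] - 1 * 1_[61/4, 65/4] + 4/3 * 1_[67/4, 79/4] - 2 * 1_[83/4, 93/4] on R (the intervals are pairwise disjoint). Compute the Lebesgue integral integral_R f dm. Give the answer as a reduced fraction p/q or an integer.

For a simple function f = sum_i c_i * 1_{A_i} with disjoint A_i,
  integral f dm = sum_i c_i * m(A_i).
Lengths of the A_i:
  m(A_1) = 23/2 - 11 = 1/2.
  m(A_2) = 55/4 - 47/4 = 2.
  m(A_3) = 65/4 - 61/4 = 1.
  m(A_4) = 79/4 - 67/4 = 3.
  m(A_5) = 93/4 - 83/4 = 5/2.
Contributions c_i * m(A_i):
  (5/3) * (1/2) = 5/6.
  (2/3) * (2) = 4/3.
  (-1) * (1) = -1.
  (4/3) * (3) = 4.
  (-2) * (5/2) = -5.
Total: 5/6 + 4/3 - 1 + 4 - 5 = 1/6.

1/6


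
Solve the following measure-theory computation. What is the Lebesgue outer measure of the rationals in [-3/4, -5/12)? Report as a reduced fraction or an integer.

The set Q cap [-3/4, -5/12) is countable (a subset of the countable set Q). Lebesgue outer measure of any countable set is 0: each singleton {q} has m*({q}) = 0, and by countable subadditivity m*(union_k {q_k}) <= sum_k m*({q_k}) = sum_k 0 = 0. The reverse inequality m*(E) >= 0 is automatic. So m*(Q cap [-3/4, -5/12)) = 0.

0


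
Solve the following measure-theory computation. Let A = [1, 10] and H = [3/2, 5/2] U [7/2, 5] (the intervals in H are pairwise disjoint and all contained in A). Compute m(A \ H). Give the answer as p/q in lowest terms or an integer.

The ambient interval has length m(A) = 10 - 1 = 9.
Since the holes are disjoint and sit inside A, by finite additivity
  m(H) = sum_i (b_i - a_i), and m(A \ H) = m(A) - m(H).
Computing the hole measures:
  m(H_1) = 5/2 - 3/2 = 1.
  m(H_2) = 5 - 7/2 = 3/2.
Summed: m(H) = 1 + 3/2 = 5/2.
So m(A \ H) = 9 - 5/2 = 13/2.

13/2


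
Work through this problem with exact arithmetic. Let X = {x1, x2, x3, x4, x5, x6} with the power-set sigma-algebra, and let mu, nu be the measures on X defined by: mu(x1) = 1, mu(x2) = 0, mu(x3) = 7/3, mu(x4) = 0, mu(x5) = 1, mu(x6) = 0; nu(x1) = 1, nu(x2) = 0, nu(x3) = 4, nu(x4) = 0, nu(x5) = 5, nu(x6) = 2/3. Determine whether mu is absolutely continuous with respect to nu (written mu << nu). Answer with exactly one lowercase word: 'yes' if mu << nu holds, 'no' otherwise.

mu << nu means: every nu-null measurable set is also mu-null; equivalently, for every atom x, if nu({x}) = 0 then mu({x}) = 0.
Checking each atom:
  x1: nu = 1 > 0 -> no constraint.
  x2: nu = 0, mu = 0 -> consistent with mu << nu.
  x3: nu = 4 > 0 -> no constraint.
  x4: nu = 0, mu = 0 -> consistent with mu << nu.
  x5: nu = 5 > 0 -> no constraint.
  x6: nu = 2/3 > 0 -> no constraint.
No atom violates the condition. Therefore mu << nu.

yes


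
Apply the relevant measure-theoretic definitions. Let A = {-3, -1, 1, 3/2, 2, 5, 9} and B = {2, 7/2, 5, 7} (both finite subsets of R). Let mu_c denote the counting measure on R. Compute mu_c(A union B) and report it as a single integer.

Counting measure on a finite set equals cardinality. By inclusion-exclusion, |A union B| = |A| + |B| - |A cap B|.
|A| = 7, |B| = 4, |A cap B| = 2.
So mu_c(A union B) = 7 + 4 - 2 = 9.

9


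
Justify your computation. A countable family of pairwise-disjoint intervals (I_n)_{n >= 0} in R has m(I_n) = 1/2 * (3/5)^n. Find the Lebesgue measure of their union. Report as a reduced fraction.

By countable additivity of the Lebesgue measure on pairwise disjoint measurable sets,
  m(union_{n >= 0} I_n) = sum_{n >= 0} m(I_n) = sum_{n >= 0} a * r^n,
  with a = 1/2 and r = 3/5.
Since 0 < r = 3/5 < 1, the geometric series converges:
  sum_{n >= 0} a * r^n = a / (1 - r).
  = 1/2 / (1 - 3/5)
  = 1/2 / (2/5)
  = 5/4.

5/4


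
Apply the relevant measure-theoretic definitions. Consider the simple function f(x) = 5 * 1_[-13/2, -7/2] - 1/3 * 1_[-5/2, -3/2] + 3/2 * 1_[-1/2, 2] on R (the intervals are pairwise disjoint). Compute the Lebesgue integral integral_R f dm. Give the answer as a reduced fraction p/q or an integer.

For a simple function f = sum_i c_i * 1_{A_i} with disjoint A_i,
  integral f dm = sum_i c_i * m(A_i).
Lengths of the A_i:
  m(A_1) = -7/2 - (-13/2) = 3.
  m(A_2) = -3/2 - (-5/2) = 1.
  m(A_3) = 2 - (-1/2) = 5/2.
Contributions c_i * m(A_i):
  (5) * (3) = 15.
  (-1/3) * (1) = -1/3.
  (3/2) * (5/2) = 15/4.
Total: 15 - 1/3 + 15/4 = 221/12.

221/12


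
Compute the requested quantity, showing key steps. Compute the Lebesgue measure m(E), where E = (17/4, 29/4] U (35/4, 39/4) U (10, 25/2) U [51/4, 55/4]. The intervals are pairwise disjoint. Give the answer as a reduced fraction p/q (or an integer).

For pairwise disjoint intervals, m(union_i I_i) = sum_i m(I_i),
and m is invariant under swapping open/closed endpoints (single points have measure 0).
So m(E) = sum_i (b_i - a_i).
  I_1 has length 29/4 - 17/4 = 3.
  I_2 has length 39/4 - 35/4 = 1.
  I_3 has length 25/2 - 10 = 5/2.
  I_4 has length 55/4 - 51/4 = 1.
Summing:
  m(E) = 3 + 1 + 5/2 + 1 = 15/2.

15/2


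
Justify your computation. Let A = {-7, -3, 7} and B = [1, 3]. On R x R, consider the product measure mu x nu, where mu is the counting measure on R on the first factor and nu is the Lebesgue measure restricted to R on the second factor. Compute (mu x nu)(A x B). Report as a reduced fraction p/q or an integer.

For a measurable rectangle A x B, the product measure satisfies
  (mu x nu)(A x B) = mu(A) * nu(B).
  mu(A) = 3.
  nu(B) = 2.
  (mu x nu)(A x B) = 3 * 2 = 6.

6


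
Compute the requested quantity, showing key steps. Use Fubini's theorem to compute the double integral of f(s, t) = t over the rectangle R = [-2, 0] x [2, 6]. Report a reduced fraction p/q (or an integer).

f(s, t) is a tensor product of a function of s and a function of t, and both factors are bounded continuous (hence Lebesgue integrable) on the rectangle, so Fubini's theorem applies:
  integral_R f d(m x m) = (integral_a1^b1 1 ds) * (integral_a2^b2 t dt).
Inner integral in s: integral_{-2}^{0} 1 ds = (0^1 - (-2)^1)/1
  = 2.
Inner integral in t: integral_{2}^{6} t dt = (6^2 - 2^2)/2
  = 16.
Product: (2) * (16) = 32.

32


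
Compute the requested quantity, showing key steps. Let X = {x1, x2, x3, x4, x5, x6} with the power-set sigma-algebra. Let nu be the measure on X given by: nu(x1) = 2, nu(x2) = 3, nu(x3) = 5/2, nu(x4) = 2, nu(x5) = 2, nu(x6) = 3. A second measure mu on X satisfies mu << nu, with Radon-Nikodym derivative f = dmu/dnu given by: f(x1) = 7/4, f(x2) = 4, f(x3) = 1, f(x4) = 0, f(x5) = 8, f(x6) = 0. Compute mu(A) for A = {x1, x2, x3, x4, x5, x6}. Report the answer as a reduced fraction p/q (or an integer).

By the defining property of the Radon-Nikodym derivative, for every measurable set A,
  mu(A) = integral_A f dnu.
Since nu is a discrete measure concentrated on the atoms of X, the integral over A reduces to the sum
  mu(A) = sum_{x in A} f(x) * nu({x}).
Computing each term:
  x1: f(x1) * nu(x1) = 7/4 * 2 = 7/2.
  x2: f(x2) * nu(x2) = 4 * 3 = 12.
  x3: f(x3) * nu(x3) = 1 * 5/2 = 5/2.
  x4: f(x4) * nu(x4) = 0 * 2 = 0.
  x5: f(x5) * nu(x5) = 8 * 2 = 16.
  x6: f(x6) * nu(x6) = 0 * 3 = 0.
Summing: mu(A) = 7/2 + 12 + 5/2 + 0 + 16 + 0 = 34.

34


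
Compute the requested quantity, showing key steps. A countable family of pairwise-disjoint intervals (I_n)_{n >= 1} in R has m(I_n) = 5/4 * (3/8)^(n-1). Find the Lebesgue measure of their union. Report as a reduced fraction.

By countable additivity of the Lebesgue measure on pairwise disjoint measurable sets,
  m(union_{n >= 1} I_n) = sum_{n >= 1} m(I_n) = sum_{n >= 1} a * r^(n-1),
  with a = 5/4 and r = 3/8.
Since 0 < r = 3/8 < 1, the geometric series converges:
  sum_{n >= 1} a * r^(n-1) = a / (1 - r).
  = 5/4 / (1 - 3/8)
  = 5/4 / (5/8)
  = 2.

2


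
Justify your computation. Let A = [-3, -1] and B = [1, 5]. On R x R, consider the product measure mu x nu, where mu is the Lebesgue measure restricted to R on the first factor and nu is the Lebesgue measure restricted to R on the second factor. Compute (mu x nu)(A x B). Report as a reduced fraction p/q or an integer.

For a measurable rectangle A x B, the product measure satisfies
  (mu x nu)(A x B) = mu(A) * nu(B).
  mu(A) = 2.
  nu(B) = 4.
  (mu x nu)(A x B) = 2 * 4 = 8.

8


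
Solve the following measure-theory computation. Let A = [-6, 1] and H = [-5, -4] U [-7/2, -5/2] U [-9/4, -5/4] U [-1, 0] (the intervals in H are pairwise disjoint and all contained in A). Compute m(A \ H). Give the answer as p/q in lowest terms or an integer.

The ambient interval has length m(A) = 1 - (-6) = 7.
Since the holes are disjoint and sit inside A, by finite additivity
  m(H) = sum_i (b_i - a_i), and m(A \ H) = m(A) - m(H).
Computing the hole measures:
  m(H_1) = -4 - (-5) = 1.
  m(H_2) = -5/2 - (-7/2) = 1.
  m(H_3) = -5/4 - (-9/4) = 1.
  m(H_4) = 0 - (-1) = 1.
Summed: m(H) = 1 + 1 + 1 + 1 = 4.
So m(A \ H) = 7 - 4 = 3.

3


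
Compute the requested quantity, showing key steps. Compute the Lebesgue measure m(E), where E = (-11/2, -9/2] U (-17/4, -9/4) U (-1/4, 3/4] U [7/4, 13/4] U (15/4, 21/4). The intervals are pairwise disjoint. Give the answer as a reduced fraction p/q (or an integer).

For pairwise disjoint intervals, m(union_i I_i) = sum_i m(I_i),
and m is invariant under swapping open/closed endpoints (single points have measure 0).
So m(E) = sum_i (b_i - a_i).
  I_1 has length -9/2 - (-11/2) = 1.
  I_2 has length -9/4 - (-17/4) = 2.
  I_3 has length 3/4 - (-1/4) = 1.
  I_4 has length 13/4 - 7/4 = 3/2.
  I_5 has length 21/4 - 15/4 = 3/2.
Summing:
  m(E) = 1 + 2 + 1 + 3/2 + 3/2 = 7.

7


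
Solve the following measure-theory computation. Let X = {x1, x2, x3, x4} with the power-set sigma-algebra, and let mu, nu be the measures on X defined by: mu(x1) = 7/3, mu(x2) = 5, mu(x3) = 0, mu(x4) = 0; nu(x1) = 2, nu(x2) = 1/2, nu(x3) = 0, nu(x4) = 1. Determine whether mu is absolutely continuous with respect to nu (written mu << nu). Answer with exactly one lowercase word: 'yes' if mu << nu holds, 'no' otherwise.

mu << nu means: every nu-null measurable set is also mu-null; equivalently, for every atom x, if nu({x}) = 0 then mu({x}) = 0.
Checking each atom:
  x1: nu = 2 > 0 -> no constraint.
  x2: nu = 1/2 > 0 -> no constraint.
  x3: nu = 0, mu = 0 -> consistent with mu << nu.
  x4: nu = 1 > 0 -> no constraint.
No atom violates the condition. Therefore mu << nu.

yes


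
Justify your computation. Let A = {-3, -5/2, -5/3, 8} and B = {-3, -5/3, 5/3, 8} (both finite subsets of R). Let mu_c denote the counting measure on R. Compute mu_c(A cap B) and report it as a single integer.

Counting measure on a finite set equals cardinality. mu_c(A cap B) = |A cap B| (elements appearing in both).
Enumerating the elements of A that also lie in B gives 3 element(s).
So mu_c(A cap B) = 3.

3


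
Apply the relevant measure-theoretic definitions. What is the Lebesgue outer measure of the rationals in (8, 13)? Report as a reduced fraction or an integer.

The set Q cap (8, 13) is countable (a subset of the countable set Q). Lebesgue outer measure of any countable set is 0: each singleton {q} has m*({q}) = 0, and by countable subadditivity m*(union_k {q_k}) <= sum_k m*({q_k}) = sum_k 0 = 0. The reverse inequality m*(E) >= 0 is automatic. So m*(Q cap (8, 13)) = 0.

0


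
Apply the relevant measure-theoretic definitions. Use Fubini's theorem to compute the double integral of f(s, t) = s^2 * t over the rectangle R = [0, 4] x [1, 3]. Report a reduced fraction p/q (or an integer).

f(s, t) is a tensor product of a function of s and a function of t, and both factors are bounded continuous (hence Lebesgue integrable) on the rectangle, so Fubini's theorem applies:
  integral_R f d(m x m) = (integral_a1^b1 s^2 ds) * (integral_a2^b2 t dt).
Inner integral in s: integral_{0}^{4} s^2 ds = (4^3 - 0^3)/3
  = 64/3.
Inner integral in t: integral_{1}^{3} t dt = (3^2 - 1^2)/2
  = 4.
Product: (64/3) * (4) = 256/3.

256/3


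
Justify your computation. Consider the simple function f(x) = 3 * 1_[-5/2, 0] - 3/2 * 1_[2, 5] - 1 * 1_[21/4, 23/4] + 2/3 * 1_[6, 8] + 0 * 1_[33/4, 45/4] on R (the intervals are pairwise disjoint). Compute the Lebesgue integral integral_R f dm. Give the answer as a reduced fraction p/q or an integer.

For a simple function f = sum_i c_i * 1_{A_i} with disjoint A_i,
  integral f dm = sum_i c_i * m(A_i).
Lengths of the A_i:
  m(A_1) = 0 - (-5/2) = 5/2.
  m(A_2) = 5 - 2 = 3.
  m(A_3) = 23/4 - 21/4 = 1/2.
  m(A_4) = 8 - 6 = 2.
  m(A_5) = 45/4 - 33/4 = 3.
Contributions c_i * m(A_i):
  (3) * (5/2) = 15/2.
  (-3/2) * (3) = -9/2.
  (-1) * (1/2) = -1/2.
  (2/3) * (2) = 4/3.
  (0) * (3) = 0.
Total: 15/2 - 9/2 - 1/2 + 4/3 + 0 = 23/6.

23/6


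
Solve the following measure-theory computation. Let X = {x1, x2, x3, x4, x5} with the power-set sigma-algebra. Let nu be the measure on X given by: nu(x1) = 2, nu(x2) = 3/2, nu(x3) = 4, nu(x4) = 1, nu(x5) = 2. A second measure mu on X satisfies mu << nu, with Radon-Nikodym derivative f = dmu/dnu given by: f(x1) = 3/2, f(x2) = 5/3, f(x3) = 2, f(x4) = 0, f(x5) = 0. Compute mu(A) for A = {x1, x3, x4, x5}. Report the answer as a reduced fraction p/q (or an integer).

By the defining property of the Radon-Nikodym derivative, for every measurable set A,
  mu(A) = integral_A f dnu.
Since nu is a discrete measure concentrated on the atoms of X, the integral over A reduces to the sum
  mu(A) = sum_{x in A} f(x) * nu({x}).
Computing each term:
  x1: f(x1) * nu(x1) = 3/2 * 2 = 3.
  x3: f(x3) * nu(x3) = 2 * 4 = 8.
  x4: f(x4) * nu(x4) = 0 * 1 = 0.
  x5: f(x5) * nu(x5) = 0 * 2 = 0.
Summing: mu(A) = 3 + 8 + 0 + 0 = 11.

11


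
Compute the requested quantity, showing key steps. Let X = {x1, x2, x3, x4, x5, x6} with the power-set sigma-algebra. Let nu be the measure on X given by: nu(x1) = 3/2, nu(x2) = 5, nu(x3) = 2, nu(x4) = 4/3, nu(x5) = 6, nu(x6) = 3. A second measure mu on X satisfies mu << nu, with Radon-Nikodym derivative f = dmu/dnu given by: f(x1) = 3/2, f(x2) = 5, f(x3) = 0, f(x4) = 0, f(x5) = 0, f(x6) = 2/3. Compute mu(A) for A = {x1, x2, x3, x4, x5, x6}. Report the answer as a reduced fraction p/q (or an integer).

By the defining property of the Radon-Nikodym derivative, for every measurable set A,
  mu(A) = integral_A f dnu.
Since nu is a discrete measure concentrated on the atoms of X, the integral over A reduces to the sum
  mu(A) = sum_{x in A} f(x) * nu({x}).
Computing each term:
  x1: f(x1) * nu(x1) = 3/2 * 3/2 = 9/4.
  x2: f(x2) * nu(x2) = 5 * 5 = 25.
  x3: f(x3) * nu(x3) = 0 * 2 = 0.
  x4: f(x4) * nu(x4) = 0 * 4/3 = 0.
  x5: f(x5) * nu(x5) = 0 * 6 = 0.
  x6: f(x6) * nu(x6) = 2/3 * 3 = 2.
Summing: mu(A) = 9/4 + 25 + 0 + 0 + 0 + 2 = 117/4.

117/4


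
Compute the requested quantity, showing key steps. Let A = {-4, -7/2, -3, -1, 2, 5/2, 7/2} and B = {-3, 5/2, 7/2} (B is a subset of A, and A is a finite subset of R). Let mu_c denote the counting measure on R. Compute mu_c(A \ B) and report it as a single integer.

Counting measure assigns mu_c(E) = |E| (number of elements) when E is finite. For B subset A, A \ B is the set of elements of A not in B, so |A \ B| = |A| - |B|.
|A| = 7, |B| = 3, so mu_c(A \ B) = 7 - 3 = 4.

4


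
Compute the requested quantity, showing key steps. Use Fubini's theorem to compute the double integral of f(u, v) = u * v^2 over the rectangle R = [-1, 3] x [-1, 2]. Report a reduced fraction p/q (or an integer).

f(u, v) is a tensor product of a function of u and a function of v, and both factors are bounded continuous (hence Lebesgue integrable) on the rectangle, so Fubini's theorem applies:
  integral_R f d(m x m) = (integral_a1^b1 u du) * (integral_a2^b2 v^2 dv).
Inner integral in u: integral_{-1}^{3} u du = (3^2 - (-1)^2)/2
  = 4.
Inner integral in v: integral_{-1}^{2} v^2 dv = (2^3 - (-1)^3)/3
  = 3.
Product: (4) * (3) = 12.

12


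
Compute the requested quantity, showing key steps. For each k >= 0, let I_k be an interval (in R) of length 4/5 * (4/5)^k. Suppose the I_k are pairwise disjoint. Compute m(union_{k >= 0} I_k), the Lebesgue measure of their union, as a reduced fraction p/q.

By countable additivity of the Lebesgue measure on pairwise disjoint measurable sets,
  m(union_{k >= 0} I_k) = sum_{k >= 0} m(I_k) = sum_{k >= 0} a * r^k,
  with a = 4/5 and r = 4/5.
Since 0 < r = 4/5 < 1, the geometric series converges:
  sum_{k >= 0} a * r^k = a / (1 - r).
  = 4/5 / (1 - 4/5)
  = 4/5 / (1/5)
  = 4.

4


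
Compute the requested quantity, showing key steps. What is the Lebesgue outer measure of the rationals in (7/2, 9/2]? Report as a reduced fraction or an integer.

E = Q cap (7/2, 9/2] is a subset of Q, which is countable. Enumerate Q = {q_1, q_2, ...}; for any eps > 0, cover q_k by the open interval (q_k - eps/2^(k+1), q_k + eps/2^(k+1)), of length eps/2^k. The total cover length is sum_{k>=1} eps/2^k = eps. Hence m*(E) <= m*(Q) <= eps for every eps > 0, and since outer measure is non-negative, m*(E) = 0.

0


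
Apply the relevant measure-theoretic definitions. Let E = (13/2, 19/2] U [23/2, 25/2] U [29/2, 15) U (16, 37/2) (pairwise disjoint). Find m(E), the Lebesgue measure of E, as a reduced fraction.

For pairwise disjoint intervals, m(union_i I_i) = sum_i m(I_i),
and m is invariant under swapping open/closed endpoints (single points have measure 0).
So m(E) = sum_i (b_i - a_i).
  I_1 has length 19/2 - 13/2 = 3.
  I_2 has length 25/2 - 23/2 = 1.
  I_3 has length 15 - 29/2 = 1/2.
  I_4 has length 37/2 - 16 = 5/2.
Summing:
  m(E) = 3 + 1 + 1/2 + 5/2 = 7.

7


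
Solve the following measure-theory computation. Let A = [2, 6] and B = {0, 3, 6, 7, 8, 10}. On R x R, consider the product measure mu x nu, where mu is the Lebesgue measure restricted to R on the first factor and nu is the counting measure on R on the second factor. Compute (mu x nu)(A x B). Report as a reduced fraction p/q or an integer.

For a measurable rectangle A x B, the product measure satisfies
  (mu x nu)(A x B) = mu(A) * nu(B).
  mu(A) = 4.
  nu(B) = 6.
  (mu x nu)(A x B) = 4 * 6 = 24.

24


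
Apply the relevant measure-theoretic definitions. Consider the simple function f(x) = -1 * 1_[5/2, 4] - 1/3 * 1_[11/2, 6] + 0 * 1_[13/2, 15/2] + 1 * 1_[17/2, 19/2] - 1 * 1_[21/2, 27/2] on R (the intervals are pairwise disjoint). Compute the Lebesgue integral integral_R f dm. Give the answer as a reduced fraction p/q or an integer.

For a simple function f = sum_i c_i * 1_{A_i} with disjoint A_i,
  integral f dm = sum_i c_i * m(A_i).
Lengths of the A_i:
  m(A_1) = 4 - 5/2 = 3/2.
  m(A_2) = 6 - 11/2 = 1/2.
  m(A_3) = 15/2 - 13/2 = 1.
  m(A_4) = 19/2 - 17/2 = 1.
  m(A_5) = 27/2 - 21/2 = 3.
Contributions c_i * m(A_i):
  (-1) * (3/2) = -3/2.
  (-1/3) * (1/2) = -1/6.
  (0) * (1) = 0.
  (1) * (1) = 1.
  (-1) * (3) = -3.
Total: -3/2 - 1/6 + 0 + 1 - 3 = -11/3.

-11/3


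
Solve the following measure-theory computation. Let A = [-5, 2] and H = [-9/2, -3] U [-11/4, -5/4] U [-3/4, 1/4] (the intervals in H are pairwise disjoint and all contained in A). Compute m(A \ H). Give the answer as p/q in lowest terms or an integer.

The ambient interval has length m(A) = 2 - (-5) = 7.
Since the holes are disjoint and sit inside A, by finite additivity
  m(H) = sum_i (b_i - a_i), and m(A \ H) = m(A) - m(H).
Computing the hole measures:
  m(H_1) = -3 - (-9/2) = 3/2.
  m(H_2) = -5/4 - (-11/4) = 3/2.
  m(H_3) = 1/4 - (-3/4) = 1.
Summed: m(H) = 3/2 + 3/2 + 1 = 4.
So m(A \ H) = 7 - 4 = 3.

3


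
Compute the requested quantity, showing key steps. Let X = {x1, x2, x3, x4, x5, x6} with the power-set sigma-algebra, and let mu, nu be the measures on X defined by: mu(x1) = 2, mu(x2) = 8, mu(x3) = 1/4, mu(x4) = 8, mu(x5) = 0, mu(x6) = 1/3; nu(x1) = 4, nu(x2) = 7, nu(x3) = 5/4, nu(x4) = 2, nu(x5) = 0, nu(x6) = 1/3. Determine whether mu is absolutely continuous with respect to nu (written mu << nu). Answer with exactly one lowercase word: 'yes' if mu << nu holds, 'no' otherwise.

mu << nu means: every nu-null measurable set is also mu-null; equivalently, for every atom x, if nu({x}) = 0 then mu({x}) = 0.
Checking each atom:
  x1: nu = 4 > 0 -> no constraint.
  x2: nu = 7 > 0 -> no constraint.
  x3: nu = 5/4 > 0 -> no constraint.
  x4: nu = 2 > 0 -> no constraint.
  x5: nu = 0, mu = 0 -> consistent with mu << nu.
  x6: nu = 1/3 > 0 -> no constraint.
No atom violates the condition. Therefore mu << nu.

yes


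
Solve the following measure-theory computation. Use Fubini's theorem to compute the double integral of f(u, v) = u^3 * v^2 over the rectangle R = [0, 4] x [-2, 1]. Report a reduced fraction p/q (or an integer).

f(u, v) is a tensor product of a function of u and a function of v, and both factors are bounded continuous (hence Lebesgue integrable) on the rectangle, so Fubini's theorem applies:
  integral_R f d(m x m) = (integral_a1^b1 u^3 du) * (integral_a2^b2 v^2 dv).
Inner integral in u: integral_{0}^{4} u^3 du = (4^4 - 0^4)/4
  = 64.
Inner integral in v: integral_{-2}^{1} v^2 dv = (1^3 - (-2)^3)/3
  = 3.
Product: (64) * (3) = 192.

192


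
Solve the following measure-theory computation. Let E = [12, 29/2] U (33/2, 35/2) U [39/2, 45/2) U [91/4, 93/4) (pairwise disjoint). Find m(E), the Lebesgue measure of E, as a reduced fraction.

For pairwise disjoint intervals, m(union_i I_i) = sum_i m(I_i),
and m is invariant under swapping open/closed endpoints (single points have measure 0).
So m(E) = sum_i (b_i - a_i).
  I_1 has length 29/2 - 12 = 5/2.
  I_2 has length 35/2 - 33/2 = 1.
  I_3 has length 45/2 - 39/2 = 3.
  I_4 has length 93/4 - 91/4 = 1/2.
Summing:
  m(E) = 5/2 + 1 + 3 + 1/2 = 7.

7


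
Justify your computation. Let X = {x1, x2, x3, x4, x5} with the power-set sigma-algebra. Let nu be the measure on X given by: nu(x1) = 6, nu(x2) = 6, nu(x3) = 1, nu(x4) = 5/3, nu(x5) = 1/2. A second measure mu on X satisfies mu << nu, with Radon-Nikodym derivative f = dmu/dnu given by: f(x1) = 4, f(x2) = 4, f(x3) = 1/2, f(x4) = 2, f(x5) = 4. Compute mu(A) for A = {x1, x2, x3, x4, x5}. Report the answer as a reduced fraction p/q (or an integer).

By the defining property of the Radon-Nikodym derivative, for every measurable set A,
  mu(A) = integral_A f dnu.
Since nu is a discrete measure concentrated on the atoms of X, the integral over A reduces to the sum
  mu(A) = sum_{x in A} f(x) * nu({x}).
Computing each term:
  x1: f(x1) * nu(x1) = 4 * 6 = 24.
  x2: f(x2) * nu(x2) = 4 * 6 = 24.
  x3: f(x3) * nu(x3) = 1/2 * 1 = 1/2.
  x4: f(x4) * nu(x4) = 2 * 5/3 = 10/3.
  x5: f(x5) * nu(x5) = 4 * 1/2 = 2.
Summing: mu(A) = 24 + 24 + 1/2 + 10/3 + 2 = 323/6.

323/6


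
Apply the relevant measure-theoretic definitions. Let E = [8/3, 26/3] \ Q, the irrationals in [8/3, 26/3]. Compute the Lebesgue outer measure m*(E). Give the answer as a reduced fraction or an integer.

The interval I = [8/3, 26/3] has m(I) = 26/3 - 8/3 = 6 (endpoints are measure-zero, so open/closed/half-open agree). Write I = (I cap Q) u (I \ Q). The rationals in I are countable, so m*(I cap Q) = 0 (cover each rational by intervals whose total length is arbitrarily small). By countable subadditivity m*(I) <= m*(I cap Q) + m*(I \ Q), hence m*(I \ Q) >= m(I) = 6. The reverse inequality m*(I \ Q) <= m*(I) = 6 is trivial since (I \ Q) is a subset of I. Therefore m*(I \ Q) = 6.

6


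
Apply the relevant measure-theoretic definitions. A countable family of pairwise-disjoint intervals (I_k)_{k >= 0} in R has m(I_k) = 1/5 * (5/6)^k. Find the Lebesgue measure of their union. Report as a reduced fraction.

By countable additivity of the Lebesgue measure on pairwise disjoint measurable sets,
  m(union_{k >= 0} I_k) = sum_{k >= 0} m(I_k) = sum_{k >= 0} a * r^k,
  with a = 1/5 and r = 5/6.
Since 0 < r = 5/6 < 1, the geometric series converges:
  sum_{k >= 0} a * r^k = a / (1 - r).
  = 1/5 / (1 - 5/6)
  = 1/5 / (1/6)
  = 6/5.

6/5


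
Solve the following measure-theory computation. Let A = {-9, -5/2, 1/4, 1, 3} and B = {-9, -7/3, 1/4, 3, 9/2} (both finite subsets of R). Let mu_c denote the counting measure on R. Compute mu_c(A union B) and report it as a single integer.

Counting measure on a finite set equals cardinality. By inclusion-exclusion, |A union B| = |A| + |B| - |A cap B|.
|A| = 5, |B| = 5, |A cap B| = 3.
So mu_c(A union B) = 5 + 5 - 3 = 7.

7


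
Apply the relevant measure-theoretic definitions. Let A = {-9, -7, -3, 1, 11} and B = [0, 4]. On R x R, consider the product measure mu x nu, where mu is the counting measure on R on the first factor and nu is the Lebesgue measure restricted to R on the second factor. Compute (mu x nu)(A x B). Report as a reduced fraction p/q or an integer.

For a measurable rectangle A x B, the product measure satisfies
  (mu x nu)(A x B) = mu(A) * nu(B).
  mu(A) = 5.
  nu(B) = 4.
  (mu x nu)(A x B) = 5 * 4 = 20.

20


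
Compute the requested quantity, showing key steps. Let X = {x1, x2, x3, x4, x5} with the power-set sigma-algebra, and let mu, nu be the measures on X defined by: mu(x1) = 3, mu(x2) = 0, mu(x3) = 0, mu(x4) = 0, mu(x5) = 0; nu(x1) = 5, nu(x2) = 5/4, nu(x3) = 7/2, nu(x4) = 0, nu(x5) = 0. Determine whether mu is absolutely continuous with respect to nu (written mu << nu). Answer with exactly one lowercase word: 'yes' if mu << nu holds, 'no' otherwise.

mu << nu means: every nu-null measurable set is also mu-null; equivalently, for every atom x, if nu({x}) = 0 then mu({x}) = 0.
Checking each atom:
  x1: nu = 5 > 0 -> no constraint.
  x2: nu = 5/4 > 0 -> no constraint.
  x3: nu = 7/2 > 0 -> no constraint.
  x4: nu = 0, mu = 0 -> consistent with mu << nu.
  x5: nu = 0, mu = 0 -> consistent with mu << nu.
No atom violates the condition. Therefore mu << nu.

yes


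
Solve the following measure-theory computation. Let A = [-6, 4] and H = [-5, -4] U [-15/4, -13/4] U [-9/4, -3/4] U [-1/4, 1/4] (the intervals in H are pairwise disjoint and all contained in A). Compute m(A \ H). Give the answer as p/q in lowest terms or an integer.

The ambient interval has length m(A) = 4 - (-6) = 10.
Since the holes are disjoint and sit inside A, by finite additivity
  m(H) = sum_i (b_i - a_i), and m(A \ H) = m(A) - m(H).
Computing the hole measures:
  m(H_1) = -4 - (-5) = 1.
  m(H_2) = -13/4 - (-15/4) = 1/2.
  m(H_3) = -3/4 - (-9/4) = 3/2.
  m(H_4) = 1/4 - (-1/4) = 1/2.
Summed: m(H) = 1 + 1/2 + 3/2 + 1/2 = 7/2.
So m(A \ H) = 10 - 7/2 = 13/2.

13/2


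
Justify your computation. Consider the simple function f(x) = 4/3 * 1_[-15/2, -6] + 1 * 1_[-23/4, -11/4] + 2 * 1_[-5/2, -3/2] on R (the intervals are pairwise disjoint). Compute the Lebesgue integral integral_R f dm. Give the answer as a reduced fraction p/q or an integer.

For a simple function f = sum_i c_i * 1_{A_i} with disjoint A_i,
  integral f dm = sum_i c_i * m(A_i).
Lengths of the A_i:
  m(A_1) = -6 - (-15/2) = 3/2.
  m(A_2) = -11/4 - (-23/4) = 3.
  m(A_3) = -3/2 - (-5/2) = 1.
Contributions c_i * m(A_i):
  (4/3) * (3/2) = 2.
  (1) * (3) = 3.
  (2) * (1) = 2.
Total: 2 + 3 + 2 = 7.

7


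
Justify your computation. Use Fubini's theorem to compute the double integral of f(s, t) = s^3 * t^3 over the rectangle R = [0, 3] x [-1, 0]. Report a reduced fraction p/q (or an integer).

f(s, t) is a tensor product of a function of s and a function of t, and both factors are bounded continuous (hence Lebesgue integrable) on the rectangle, so Fubini's theorem applies:
  integral_R f d(m x m) = (integral_a1^b1 s^3 ds) * (integral_a2^b2 t^3 dt).
Inner integral in s: integral_{0}^{3} s^3 ds = (3^4 - 0^4)/4
  = 81/4.
Inner integral in t: integral_{-1}^{0} t^3 dt = (0^4 - (-1)^4)/4
  = -1/4.
Product: (81/4) * (-1/4) = -81/16.

-81/16


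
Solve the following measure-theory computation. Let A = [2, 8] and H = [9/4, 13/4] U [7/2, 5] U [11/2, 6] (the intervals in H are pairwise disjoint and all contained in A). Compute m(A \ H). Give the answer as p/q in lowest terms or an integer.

The ambient interval has length m(A) = 8 - 2 = 6.
Since the holes are disjoint and sit inside A, by finite additivity
  m(H) = sum_i (b_i - a_i), and m(A \ H) = m(A) - m(H).
Computing the hole measures:
  m(H_1) = 13/4 - 9/4 = 1.
  m(H_2) = 5 - 7/2 = 3/2.
  m(H_3) = 6 - 11/2 = 1/2.
Summed: m(H) = 1 + 3/2 + 1/2 = 3.
So m(A \ H) = 6 - 3 = 3.

3


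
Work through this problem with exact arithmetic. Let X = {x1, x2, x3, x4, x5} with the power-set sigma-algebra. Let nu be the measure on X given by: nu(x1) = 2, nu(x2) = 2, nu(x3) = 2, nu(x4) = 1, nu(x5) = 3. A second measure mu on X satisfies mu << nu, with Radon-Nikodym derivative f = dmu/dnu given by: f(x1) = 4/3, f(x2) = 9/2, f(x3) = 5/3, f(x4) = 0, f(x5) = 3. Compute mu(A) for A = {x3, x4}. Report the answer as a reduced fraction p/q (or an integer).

By the defining property of the Radon-Nikodym derivative, for every measurable set A,
  mu(A) = integral_A f dnu.
Since nu is a discrete measure concentrated on the atoms of X, the integral over A reduces to the sum
  mu(A) = sum_{x in A} f(x) * nu({x}).
Computing each term:
  x3: f(x3) * nu(x3) = 5/3 * 2 = 10/3.
  x4: f(x4) * nu(x4) = 0 * 1 = 0.
Summing: mu(A) = 10/3 + 0 = 10/3.

10/3


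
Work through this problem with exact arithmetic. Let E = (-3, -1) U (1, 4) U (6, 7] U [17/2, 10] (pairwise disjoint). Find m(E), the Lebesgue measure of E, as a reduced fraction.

For pairwise disjoint intervals, m(union_i I_i) = sum_i m(I_i),
and m is invariant under swapping open/closed endpoints (single points have measure 0).
So m(E) = sum_i (b_i - a_i).
  I_1 has length -1 - (-3) = 2.
  I_2 has length 4 - 1 = 3.
  I_3 has length 7 - 6 = 1.
  I_4 has length 10 - 17/2 = 3/2.
Summing:
  m(E) = 2 + 3 + 1 + 3/2 = 15/2.

15/2


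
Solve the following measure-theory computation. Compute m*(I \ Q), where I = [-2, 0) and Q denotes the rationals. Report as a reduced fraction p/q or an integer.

The interval I = [-2, 0) has m(I) = 0 - (-2) = 2 (endpoints are measure-zero, so open/closed/half-open agree). Write I = (I cap Q) u (I \ Q). The rationals in I are countable, so m*(I cap Q) = 0 (cover each rational by intervals whose total length is arbitrarily small). By countable subadditivity m*(I) <= m*(I cap Q) + m*(I \ Q), hence m*(I \ Q) >= m(I) = 2. The reverse inequality m*(I \ Q) <= m*(I) = 2 is trivial since (I \ Q) is a subset of I. Therefore m*(I \ Q) = 2.

2


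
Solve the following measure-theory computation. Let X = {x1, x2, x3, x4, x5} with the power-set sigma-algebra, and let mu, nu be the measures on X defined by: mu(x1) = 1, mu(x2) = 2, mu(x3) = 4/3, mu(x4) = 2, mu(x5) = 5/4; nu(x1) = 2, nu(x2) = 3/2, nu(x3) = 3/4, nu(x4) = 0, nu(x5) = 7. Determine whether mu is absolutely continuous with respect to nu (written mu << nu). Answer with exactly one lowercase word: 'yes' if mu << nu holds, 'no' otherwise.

mu << nu means: every nu-null measurable set is also mu-null; equivalently, for every atom x, if nu({x}) = 0 then mu({x}) = 0.
Checking each atom:
  x1: nu = 2 > 0 -> no constraint.
  x2: nu = 3/2 > 0 -> no constraint.
  x3: nu = 3/4 > 0 -> no constraint.
  x4: nu = 0, mu = 2 > 0 -> violates mu << nu.
  x5: nu = 7 > 0 -> no constraint.
The atom(s) x4 violate the condition (nu = 0 but mu > 0). Therefore mu is NOT absolutely continuous w.r.t. nu.

no


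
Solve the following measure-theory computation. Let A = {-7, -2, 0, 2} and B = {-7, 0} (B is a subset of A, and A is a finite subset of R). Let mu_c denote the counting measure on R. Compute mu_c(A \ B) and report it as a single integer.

Counting measure assigns mu_c(E) = |E| (number of elements) when E is finite. For B subset A, A \ B is the set of elements of A not in B, so |A \ B| = |A| - |B|.
|A| = 4, |B| = 2, so mu_c(A \ B) = 4 - 2 = 2.

2


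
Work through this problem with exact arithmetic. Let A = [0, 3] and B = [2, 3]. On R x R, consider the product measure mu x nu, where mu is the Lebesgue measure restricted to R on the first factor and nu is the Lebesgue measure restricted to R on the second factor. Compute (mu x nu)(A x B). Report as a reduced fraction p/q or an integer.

For a measurable rectangle A x B, the product measure satisfies
  (mu x nu)(A x B) = mu(A) * nu(B).
  mu(A) = 3.
  nu(B) = 1.
  (mu x nu)(A x B) = 3 * 1 = 3.

3


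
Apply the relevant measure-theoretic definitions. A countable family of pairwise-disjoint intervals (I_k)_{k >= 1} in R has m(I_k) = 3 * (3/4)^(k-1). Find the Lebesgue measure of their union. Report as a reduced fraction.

By countable additivity of the Lebesgue measure on pairwise disjoint measurable sets,
  m(union_{k >= 1} I_k) = sum_{k >= 1} m(I_k) = sum_{k >= 1} a * r^(k-1),
  with a = 3 and r = 3/4.
Since 0 < r = 3/4 < 1, the geometric series converges:
  sum_{k >= 1} a * r^(k-1) = a / (1 - r).
  = 3 / (1 - 3/4)
  = 3 / (1/4)
  = 12.

12


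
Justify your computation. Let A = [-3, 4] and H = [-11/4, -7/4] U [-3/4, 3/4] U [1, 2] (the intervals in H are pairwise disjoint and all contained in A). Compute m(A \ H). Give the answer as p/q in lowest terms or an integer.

The ambient interval has length m(A) = 4 - (-3) = 7.
Since the holes are disjoint and sit inside A, by finite additivity
  m(H) = sum_i (b_i - a_i), and m(A \ H) = m(A) - m(H).
Computing the hole measures:
  m(H_1) = -7/4 - (-11/4) = 1.
  m(H_2) = 3/4 - (-3/4) = 3/2.
  m(H_3) = 2 - 1 = 1.
Summed: m(H) = 1 + 3/2 + 1 = 7/2.
So m(A \ H) = 7 - 7/2 = 7/2.

7/2


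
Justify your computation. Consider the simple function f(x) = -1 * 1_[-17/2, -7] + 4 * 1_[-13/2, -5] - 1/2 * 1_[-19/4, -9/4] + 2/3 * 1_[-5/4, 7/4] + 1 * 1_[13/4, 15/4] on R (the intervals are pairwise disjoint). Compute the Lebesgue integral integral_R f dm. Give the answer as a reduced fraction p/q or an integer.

For a simple function f = sum_i c_i * 1_{A_i} with disjoint A_i,
  integral f dm = sum_i c_i * m(A_i).
Lengths of the A_i:
  m(A_1) = -7 - (-17/2) = 3/2.
  m(A_2) = -5 - (-13/2) = 3/2.
  m(A_3) = -9/4 - (-19/4) = 5/2.
  m(A_4) = 7/4 - (-5/4) = 3.
  m(A_5) = 15/4 - 13/4 = 1/2.
Contributions c_i * m(A_i):
  (-1) * (3/2) = -3/2.
  (4) * (3/2) = 6.
  (-1/2) * (5/2) = -5/4.
  (2/3) * (3) = 2.
  (1) * (1/2) = 1/2.
Total: -3/2 + 6 - 5/4 + 2 + 1/2 = 23/4.

23/4
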